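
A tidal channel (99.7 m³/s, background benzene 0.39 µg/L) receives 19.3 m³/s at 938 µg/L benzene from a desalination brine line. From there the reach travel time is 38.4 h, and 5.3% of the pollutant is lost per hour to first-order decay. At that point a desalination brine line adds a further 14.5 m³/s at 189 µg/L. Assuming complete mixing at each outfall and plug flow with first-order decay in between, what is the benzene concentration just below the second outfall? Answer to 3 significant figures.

37.3 µg/L

Conservation of mass: C = (99.70·0.3900 + 19.30·938.0) / 119.0 = 18140/119.0 = 152.5 µg/L; combined flow 119.0 m³/s.
5.3%/h lost → k = −ln(1 − 0.053) = 0.05446 h⁻¹.
Applying C = C₀e^(−kt): 152.5 × 0.1235 = 18.84 µg/L.
Second outfall: C = (119.0·18.84 + 14.50·189.0)/133.5 = 37.32 µg/L.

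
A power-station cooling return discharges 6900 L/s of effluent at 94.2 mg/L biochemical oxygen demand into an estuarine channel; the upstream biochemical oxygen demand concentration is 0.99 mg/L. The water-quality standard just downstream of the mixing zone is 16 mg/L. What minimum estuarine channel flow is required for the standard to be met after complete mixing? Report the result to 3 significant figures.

35900 L/s

Set C_mix = 16: (Q·0.9900 + 6900·94.20) / (Q + 6900) = 16
→ Q = 6900·(94.20 − 16)/(16 − 0.9900) = 35950 L/s.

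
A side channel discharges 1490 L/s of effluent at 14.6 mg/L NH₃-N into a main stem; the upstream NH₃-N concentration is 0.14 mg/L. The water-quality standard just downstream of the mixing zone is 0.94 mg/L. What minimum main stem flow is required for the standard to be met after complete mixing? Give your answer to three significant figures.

Set C_mix = 0.94: (Q·0.1400 + 1490·14.60) / (Q + 1490) = 0.94
→ Q = 1490·(14.60 − 0.94)/(0.94 − 0.1400) = 25440 L/s.

25400 L/s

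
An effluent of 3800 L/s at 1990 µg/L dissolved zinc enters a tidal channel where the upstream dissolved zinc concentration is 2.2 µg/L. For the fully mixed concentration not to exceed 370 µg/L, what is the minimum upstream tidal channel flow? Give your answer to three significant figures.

16700 L/s

Set C_mix = 370: (Q·2.200 + 3800·1990) / (Q + 3800) = 370
→ Q = 3800·(1990 − 370)/(370 − 2.200) = 16740 L/s.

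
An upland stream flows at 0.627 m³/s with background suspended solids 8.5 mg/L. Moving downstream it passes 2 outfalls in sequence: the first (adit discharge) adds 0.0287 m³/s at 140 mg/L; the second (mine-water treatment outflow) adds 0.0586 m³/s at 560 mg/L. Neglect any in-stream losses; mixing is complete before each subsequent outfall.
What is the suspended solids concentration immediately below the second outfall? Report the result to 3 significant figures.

59.0 mg/L

Outfall 1: combined Q = 0.6557 m³/s; C = (0.6270·8.500 + 0.02870·140.0)/0.6557 = 14.26 mg/L.
Outfall 2: combined Q = 0.7143 m³/s; C = (0.6557·14.26 + 0.05860·560.0)/0.7143 = 59.03 mg/L.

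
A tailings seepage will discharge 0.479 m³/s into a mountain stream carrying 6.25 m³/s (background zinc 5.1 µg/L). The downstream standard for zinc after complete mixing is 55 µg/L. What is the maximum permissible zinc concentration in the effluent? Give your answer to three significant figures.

At the limit, (Qr·Cr + Qe·Cₑ)/(Qr + Qe) = 55:
Cₑ = (6.729·55 − 6.250·5.100) / 0.4790 = 706.1 µg/L.

706 µg/L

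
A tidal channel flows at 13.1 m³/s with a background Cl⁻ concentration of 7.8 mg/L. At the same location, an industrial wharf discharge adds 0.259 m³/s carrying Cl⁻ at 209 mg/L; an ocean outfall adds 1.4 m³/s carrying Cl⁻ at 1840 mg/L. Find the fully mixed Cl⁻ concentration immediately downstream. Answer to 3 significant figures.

Mass balance: C = (13.10·7.800 + 0.2590·209.0 + 1.400·1840) / 14.76 = 2732/14.76 = 185.1 mg/L.

185 mg/L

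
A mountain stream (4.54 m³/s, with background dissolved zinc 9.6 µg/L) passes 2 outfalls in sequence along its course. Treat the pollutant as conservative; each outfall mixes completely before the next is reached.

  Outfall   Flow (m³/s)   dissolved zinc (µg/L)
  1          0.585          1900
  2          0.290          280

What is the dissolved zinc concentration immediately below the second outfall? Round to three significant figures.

228 µg/L

Below outfall 1: Q → 5.125 m³/s, C = (4.540·9.600 + 0.5850·1900)/5.125 = 225.4 µg/L.
Below outfall 2: Q → 5.415 m³/s, C = (5.125·225.4 + 0.2900·280.0)/5.415 = 228.3 µg/L.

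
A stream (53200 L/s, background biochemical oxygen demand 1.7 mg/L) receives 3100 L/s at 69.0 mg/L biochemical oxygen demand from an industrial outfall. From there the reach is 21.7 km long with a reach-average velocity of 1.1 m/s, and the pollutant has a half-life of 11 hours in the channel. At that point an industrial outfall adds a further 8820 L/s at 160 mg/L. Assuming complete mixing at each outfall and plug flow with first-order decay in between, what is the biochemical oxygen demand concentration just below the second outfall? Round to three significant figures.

After mixing, C = (53200·1.700 + 3100·69.00) / 56300 = 304300/56300 = 5.406 mg/L; combined flow 56300 L/s.
Travel time t = 21.7·1000 / 1.1 = 19730 s = 5.480 h.
Half-life 11 h → k = ln 2 / 11 = 0.06301 h⁻¹ = 1.512 d⁻¹.
Decay over the reach: 5.406·exp(−kt) = 5.406·0.7080 = 3.827 mg/L.
Second outfall: C = (56300·3.827 + 8820·160.0)/65120 = 24.98 mg/L.

25.0 mg/L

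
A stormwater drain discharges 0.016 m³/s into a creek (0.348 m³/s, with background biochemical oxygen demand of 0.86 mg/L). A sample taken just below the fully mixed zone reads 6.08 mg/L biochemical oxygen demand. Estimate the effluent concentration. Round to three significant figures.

120 mg/L

Mass balance: 0.3480·0.8600 + 0.01600·Cₑ = 0.3640·6.080
→ Cₑ = (0.3640·6.080 − 0.3480·0.8600) / 0.01600 = 119.6 mg/L.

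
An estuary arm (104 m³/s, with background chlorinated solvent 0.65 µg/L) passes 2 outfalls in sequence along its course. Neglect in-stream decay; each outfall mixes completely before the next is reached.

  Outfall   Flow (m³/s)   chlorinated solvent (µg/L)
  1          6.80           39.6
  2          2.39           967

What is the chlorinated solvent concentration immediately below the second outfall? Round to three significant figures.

Below outfall 1: Q → 110.8 m³/s, C = (104.0·0.6500 + 6.800·39.60)/110.8 = 3.040 µg/L.
Below outfall 2: Q → 113.2 m³/s, C = (110.8·3.040 + 2.390·967.0)/113.2 = 23.39 µg/L.

23.4 µg/L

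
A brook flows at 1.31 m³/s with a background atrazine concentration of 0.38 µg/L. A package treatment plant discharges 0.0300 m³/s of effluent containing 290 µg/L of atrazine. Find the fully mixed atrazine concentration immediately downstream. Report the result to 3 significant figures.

6.86 µg/L

Mass balance: C = (1.310·0.3800 + 0.03000·290.0) / 1.340 = 9.198/1.340 = 6.864 µg/L.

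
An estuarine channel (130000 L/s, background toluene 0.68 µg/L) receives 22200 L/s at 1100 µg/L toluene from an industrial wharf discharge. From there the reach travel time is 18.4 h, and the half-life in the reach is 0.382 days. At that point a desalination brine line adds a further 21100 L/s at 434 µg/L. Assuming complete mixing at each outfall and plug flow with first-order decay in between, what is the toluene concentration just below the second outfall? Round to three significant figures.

88.0 µg/L

Conservation of mass: C = (130000·0.6800 + 22200·1100) / 152200 = 24510000/152200 = 161.0 µg/L; combined flow 152200 L/s.
Half-life 0.382 d → k = ln 2 / 0.382 = 1.815 d⁻¹.
Applying C = C₀e^(−kt): 161.0 × 0.2488 = 40.06 µg/L.
At the second outfall, C = (152200·40.06 + 21100·434.0) / (152200 + 21100) = 88.03 µg/L.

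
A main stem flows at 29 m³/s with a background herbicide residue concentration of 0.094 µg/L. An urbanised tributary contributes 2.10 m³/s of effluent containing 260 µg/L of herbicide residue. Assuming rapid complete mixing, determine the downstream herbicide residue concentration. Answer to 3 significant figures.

17.6 µg/L

Flow-weighted average: C = (29.00·0.09400 + 2.100·260.0) / 31.10 = 548.7/31.10 = 17.64 µg/L.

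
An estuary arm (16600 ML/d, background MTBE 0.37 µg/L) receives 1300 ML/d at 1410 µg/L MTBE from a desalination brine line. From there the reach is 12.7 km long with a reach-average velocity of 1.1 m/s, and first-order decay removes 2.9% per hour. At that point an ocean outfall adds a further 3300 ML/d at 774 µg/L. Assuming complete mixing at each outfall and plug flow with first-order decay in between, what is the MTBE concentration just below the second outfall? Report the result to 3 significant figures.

199 µg/L

Mixed concentration C = ΣQC/ΣQ = (16600·0.3700 + 1300·1410) / 17900 = 1839000/17900 = 102.7 µg/L; combined flow 17900 ML/d.
Travel time t = 12.7·1000 / 1.1 = 11550 s = 3.207 h.
2.9%/h lost → k = −ln(1 − 0.029) = 0.02943 h⁻¹.
Applying C = C₀e^(−kt): 102.7 × 0.9099 = 93.49 µg/L.
Second outfall: C = (17900·93.49 + 3300·774.0)/21200 = 199.4 µg/L.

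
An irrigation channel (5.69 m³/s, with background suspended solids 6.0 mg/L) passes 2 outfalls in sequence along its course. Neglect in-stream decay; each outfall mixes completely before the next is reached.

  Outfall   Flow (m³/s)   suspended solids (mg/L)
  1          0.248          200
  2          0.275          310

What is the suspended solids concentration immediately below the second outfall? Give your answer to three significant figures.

27.2 mg/L

After outfall 1: Q = 5.690 + 0.2480 = 5.938 m³/s; C = (5.690·6.000 + 0.2480·200.0)/5.938 = 14.10 mg/L.
After outfall 2: Q = 5.938 + 0.2750 = 6.213 m³/s; C = (5.938·14.10 + 0.2750·310.0)/6.213 = 27.20 mg/L.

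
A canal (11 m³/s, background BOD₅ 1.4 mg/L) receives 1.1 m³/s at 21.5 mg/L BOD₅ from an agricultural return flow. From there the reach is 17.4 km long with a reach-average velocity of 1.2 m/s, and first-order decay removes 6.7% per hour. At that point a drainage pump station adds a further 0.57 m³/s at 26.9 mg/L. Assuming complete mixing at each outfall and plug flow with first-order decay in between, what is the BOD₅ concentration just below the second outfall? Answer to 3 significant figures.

3.54 mg/L

Conservation of mass: C = (11.00·1.400 + 1.100·21.50) / 12.10 = 39.05/12.10 = 3.227 mg/L; combined flow 12.10 m³/s.
Travel time t = 17.4·1000 / 1.2 = 14500 s = 4.028 h.
6.7%/h lost → k = −ln(1 − 0.067) = 0.06935 h⁻¹.
Decay over the reach: 3.227·exp(−kt) = 3.227·0.7563 = 2.441 mg/L.
Second outfall: C = (12.10·2.441 + 0.5700·26.90)/12.67 = 3.541 mg/L.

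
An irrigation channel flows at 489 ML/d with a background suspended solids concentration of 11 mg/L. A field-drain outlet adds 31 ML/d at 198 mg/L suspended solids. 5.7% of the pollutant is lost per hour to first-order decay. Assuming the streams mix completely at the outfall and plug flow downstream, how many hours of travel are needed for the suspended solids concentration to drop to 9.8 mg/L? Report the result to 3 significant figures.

Mixed concentration C = ΣQC/ΣQ = (489.0·11.00 + 31.00·198.0) / 520.0 = 11520/520.0 = 22.15 mg/L.
5.7%/h lost → k = −ln(1 − 0.057) = 0.05869 h⁻¹.
22.15·exp(−k·t) = 9.8 → t = ln(22.15/9.8)/k = 50010 s = 13.89 h.

13.9 h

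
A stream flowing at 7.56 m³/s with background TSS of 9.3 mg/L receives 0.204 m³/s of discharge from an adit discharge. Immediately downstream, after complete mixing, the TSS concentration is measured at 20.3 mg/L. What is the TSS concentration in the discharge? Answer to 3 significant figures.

428 mg/L

Mass balance: 7.560·9.300 + 0.2040·Cₑ = 7.764·20.30
→ Cₑ = (7.764·20.30 − 7.560·9.300) / 0.2040 = 427.9 mg/L.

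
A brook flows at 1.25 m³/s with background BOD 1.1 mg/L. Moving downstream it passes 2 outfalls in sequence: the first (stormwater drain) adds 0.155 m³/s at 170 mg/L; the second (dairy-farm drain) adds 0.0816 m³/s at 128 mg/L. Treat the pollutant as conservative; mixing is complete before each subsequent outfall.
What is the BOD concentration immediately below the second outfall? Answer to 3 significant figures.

After outfall 1: Q = 1.250 + 0.1550 = 1.405 m³/s; C = (1.250·1.100 + 0.1550·170.0)/1.405 = 19.73 mg/L.
After outfall 2: Q = 1.405 + 0.08160 = 1.487 m³/s; C = (1.405·19.73 + 0.08160·128.0)/1.487 = 25.68 mg/L.

25.7 mg/L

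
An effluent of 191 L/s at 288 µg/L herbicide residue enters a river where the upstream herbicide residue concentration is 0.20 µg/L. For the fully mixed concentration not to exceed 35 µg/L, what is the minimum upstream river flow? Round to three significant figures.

1390 L/s

Set C_mix = 35: (Q·0.2000 + 191.0·288.0) / (Q + 191.0) = 35
→ Q = 191.0·(288.0 − 35)/(35 − 0.2000) = 1389 L/s.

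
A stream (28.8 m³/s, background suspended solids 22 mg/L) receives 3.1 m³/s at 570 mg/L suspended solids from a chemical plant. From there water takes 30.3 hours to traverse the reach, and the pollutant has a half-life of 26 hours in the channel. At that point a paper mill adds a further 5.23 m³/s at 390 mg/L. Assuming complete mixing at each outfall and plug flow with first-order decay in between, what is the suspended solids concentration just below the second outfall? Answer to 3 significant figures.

83.8 mg/L

After mixing, C = (28.80·22.00 + 3.100·570.0) / 31.90 = 2401/31.90 = 75.25 mg/L; combined flow 31.90 m³/s.
Half-life 26 h → k = ln 2 / 26 = 0.02666 h⁻¹ = 0.6398 d⁻¹.
After decay, C = 75.25 × e^(−kt) = 75.25 × 0.4458 = 33.55 mg/L.
At the second outfall, C = (31.90·33.55 + 5.230·390.0) / (31.90 + 5.230) = 83.76 mg/L.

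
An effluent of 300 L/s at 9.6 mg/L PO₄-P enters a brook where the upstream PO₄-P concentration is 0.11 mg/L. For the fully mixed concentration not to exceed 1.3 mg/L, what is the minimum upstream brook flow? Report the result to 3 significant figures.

Set C_mix = 1.3: (Q·0.1100 + 300.0·9.600) / (Q + 300.0) = 1.3
→ Q = 300.0·(9.600 − 1.3)/(1.3 − 0.1100) = 2092 L/s.

2090 L/s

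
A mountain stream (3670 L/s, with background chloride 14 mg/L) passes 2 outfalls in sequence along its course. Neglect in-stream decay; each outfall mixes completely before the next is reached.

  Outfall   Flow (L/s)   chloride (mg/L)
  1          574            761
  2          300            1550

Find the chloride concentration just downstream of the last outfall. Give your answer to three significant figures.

Outfall 1: combined Q = 4244 L/s; C = (3670·14.00 + 574.0·761.0)/4244 = 115.0 mg/L.
Outfall 2: combined Q = 4544 L/s; C = (4244·115.0 + 300.0·1550)/4544 = 209.8 mg/L.

210 mg/L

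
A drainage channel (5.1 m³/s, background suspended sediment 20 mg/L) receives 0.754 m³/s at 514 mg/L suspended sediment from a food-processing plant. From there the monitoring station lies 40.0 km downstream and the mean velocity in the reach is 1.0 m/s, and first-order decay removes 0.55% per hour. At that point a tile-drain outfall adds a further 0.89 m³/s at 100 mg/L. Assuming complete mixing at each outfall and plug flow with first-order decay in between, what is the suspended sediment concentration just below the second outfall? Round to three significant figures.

Mixed concentration C = ΣQC/ΣQ = (5.100·20.00 + 0.7540·514.0) / 5.854 = 489.6/5.854 = 83.63 mg/L; combined flow 5.854 m³/s.
Travel time t = 40.0·1000 / 1.0 = 40000 s = 11.11 h.
0.55%/h lost → k = −ln(1 − 0.0055) = 0.005515 h⁻¹.
First-order decay: C = 83.63·exp(−k·t) = 83.63·0.9406 = 78.66 mg/L.
At the second outfall, C = (5.854·78.66 + 0.8900·100.0) / (5.854 + 0.8900) = 81.47 mg/L.

81.5 mg/L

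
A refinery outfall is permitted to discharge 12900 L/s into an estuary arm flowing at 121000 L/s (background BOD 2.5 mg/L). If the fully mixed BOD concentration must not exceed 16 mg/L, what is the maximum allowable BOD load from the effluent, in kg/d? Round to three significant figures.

Mass balance at the limit: 121000·2.500 + 12900·Cₑ = 133900·16 → Cₑ = 142.6 mg/L.
12900 L/s = 12.90 m³/s. Load = 12.90 m³/s × 142.6 g/m³ × 86 400 s/d = 159000 kg/d.

159000 kg/d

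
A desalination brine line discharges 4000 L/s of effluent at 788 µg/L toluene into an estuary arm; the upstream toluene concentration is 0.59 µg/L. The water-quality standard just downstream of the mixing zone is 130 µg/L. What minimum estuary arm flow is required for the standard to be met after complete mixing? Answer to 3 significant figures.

Set C_mix = 130: (Q·0.5900 + 4000·788.0) / (Q + 4000) = 130
→ Q = 4000·(788.0 − 130)/(130 − 0.5900) = 20340 L/s.

20300 L/s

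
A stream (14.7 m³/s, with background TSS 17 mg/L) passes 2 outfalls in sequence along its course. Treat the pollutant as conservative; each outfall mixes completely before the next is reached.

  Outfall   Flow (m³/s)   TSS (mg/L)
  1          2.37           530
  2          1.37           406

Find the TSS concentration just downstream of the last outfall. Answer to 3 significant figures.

Below outfall 1: Q → 17.07 m³/s, C = (14.70·17.00 + 2.370·530.0)/17.07 = 88.22 mg/L.
Below outfall 2: Q → 18.44 m³/s, C = (17.07·88.22 + 1.370·406.0)/18.44 = 111.8 mg/L.

112 mg/L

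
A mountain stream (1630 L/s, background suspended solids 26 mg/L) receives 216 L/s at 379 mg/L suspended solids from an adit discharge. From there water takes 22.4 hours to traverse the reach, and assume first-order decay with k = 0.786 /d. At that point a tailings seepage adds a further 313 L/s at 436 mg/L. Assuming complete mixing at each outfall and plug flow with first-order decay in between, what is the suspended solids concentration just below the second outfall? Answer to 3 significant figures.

Mass balance: C = (1630·26.00 + 216.0·379.0) / 1846 = 124200/1846 = 67.30 mg/L; combined flow 1846 L/s.
Decay over the reach: 67.30·exp(−kt) = 67.30·0.4802 = 32.32 mg/L.
At the second outfall, C = (1846·32.32 + 313.0·436.0) / (1846 + 313.0) = 90.84 mg/L.

90.8 mg/L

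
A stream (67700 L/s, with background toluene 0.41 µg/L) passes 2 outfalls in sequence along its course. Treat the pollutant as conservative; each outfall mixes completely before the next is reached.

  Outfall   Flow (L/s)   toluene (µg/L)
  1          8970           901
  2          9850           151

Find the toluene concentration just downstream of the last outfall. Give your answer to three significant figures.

Outfall 1: combined Q = 76670 L/s; C = (67700·0.4100 + 8970·901.0)/76670 = 105.8 µg/L.
Outfall 2: combined Q = 86520 L/s; C = (76670·105.8 + 9850·151.0)/86520 = 110.9 µg/L.

111 µg/L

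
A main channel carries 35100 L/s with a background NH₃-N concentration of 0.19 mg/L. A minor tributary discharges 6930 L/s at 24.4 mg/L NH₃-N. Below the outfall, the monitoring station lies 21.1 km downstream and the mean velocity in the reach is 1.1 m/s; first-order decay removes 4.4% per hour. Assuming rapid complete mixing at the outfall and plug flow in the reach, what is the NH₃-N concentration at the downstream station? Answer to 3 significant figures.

Conservation of mass: C = (35100·0.1900 + 6930·24.40) / 42030 = 175800/42030 = 4.182 mg/L.
Travel time t = 21.1·1000 / 1.1 = 19180 s = 5.328 h.
4.4%/h lost → k = −ln(1 − 0.044) = 0.04500 h⁻¹.
Applying C = C₀e^(−kt): 4.182 × 0.7868 = 3.290 mg/L.

3.29 mg/L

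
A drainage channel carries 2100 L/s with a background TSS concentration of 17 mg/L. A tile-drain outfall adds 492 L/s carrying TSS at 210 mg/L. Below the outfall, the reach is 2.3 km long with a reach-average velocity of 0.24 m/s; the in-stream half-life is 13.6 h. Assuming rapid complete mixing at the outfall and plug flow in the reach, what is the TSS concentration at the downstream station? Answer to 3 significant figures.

46.8 mg/L

Flow-weighted average: C = (2100·17.00 + 492.0·210.0) / 2592 = 139000/2592 = 53.63 mg/L.
Travel time t = 2.3·1000 / 0.24 = 9583 s = 2.662 h.
Half-life 13.6 h → k = ln 2 / 13.6 = 0.05097 h⁻¹ = 1.223 d⁻¹.
After decay, C = 53.63 × e^(−kt) = 53.63 × 0.8731 = 46.83 mg/L.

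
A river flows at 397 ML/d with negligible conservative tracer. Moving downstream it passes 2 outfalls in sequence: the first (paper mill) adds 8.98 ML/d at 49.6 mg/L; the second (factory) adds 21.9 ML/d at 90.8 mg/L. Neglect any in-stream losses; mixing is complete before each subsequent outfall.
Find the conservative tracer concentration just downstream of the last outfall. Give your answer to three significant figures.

5.69 mg/L

Outfall 1: combined Q = 406.0 ML/d; C = (397.0·0 + 8.980·49.60)/406.0 = 1.097 mg/L.
Outfall 2: combined Q = 427.9 ML/d; C = (406.0·1.097 + 21.90·90.80)/427.9 = 5.688 mg/L.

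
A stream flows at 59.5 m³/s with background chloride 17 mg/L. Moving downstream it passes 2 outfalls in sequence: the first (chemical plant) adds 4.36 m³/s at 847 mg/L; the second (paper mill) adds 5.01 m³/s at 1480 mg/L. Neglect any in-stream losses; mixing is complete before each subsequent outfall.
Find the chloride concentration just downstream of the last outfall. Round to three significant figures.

After outfall 1: Q = 59.50 + 4.360 = 63.86 m³/s; C = (59.50·17.00 + 4.360·847.0)/63.86 = 73.67 mg/L.
After outfall 2: Q = 63.86 + 5.010 = 68.87 m³/s; C = (63.86·73.67 + 5.010·1480)/68.87 = 176.0 mg/L.

176 mg/L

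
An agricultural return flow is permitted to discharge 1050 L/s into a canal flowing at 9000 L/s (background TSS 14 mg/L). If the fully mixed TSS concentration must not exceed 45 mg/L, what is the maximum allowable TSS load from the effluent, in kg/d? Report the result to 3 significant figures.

28200 kg/d

Mass balance at the limit: 9000·14.00 + 1050·Cₑ = 10050·45 → Cₑ = 310.7 mg/L.
1050 L/s = 1.050 m³/s. Load = 1.050 m³/s × 310.7 g/m³ × 86 400 s/d = 28190 kg/d.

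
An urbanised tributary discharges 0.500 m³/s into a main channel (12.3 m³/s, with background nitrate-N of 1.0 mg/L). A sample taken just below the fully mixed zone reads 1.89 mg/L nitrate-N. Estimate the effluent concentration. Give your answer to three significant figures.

Mass balance: 12.30·1.000 + 0.5000·Cₑ = 12.80·1.890
→ Cₑ = (12.80·1.890 − 12.30·1.000) / 0.5000 = 23.78 mg/L.

23.8 mg/L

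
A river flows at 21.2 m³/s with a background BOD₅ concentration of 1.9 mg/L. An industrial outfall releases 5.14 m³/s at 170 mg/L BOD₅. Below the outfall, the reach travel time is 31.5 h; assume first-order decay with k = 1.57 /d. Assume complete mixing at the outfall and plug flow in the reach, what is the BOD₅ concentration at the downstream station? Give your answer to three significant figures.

Conservation of mass: C = (21.20·1.900 + 5.140·170.0) / 26.34 = 914.1/26.34 = 34.70 mg/L.
Decay over the reach: 34.70·exp(−kt) = 34.70·0.1274 = 4.420 mg/L.

4.42 mg/L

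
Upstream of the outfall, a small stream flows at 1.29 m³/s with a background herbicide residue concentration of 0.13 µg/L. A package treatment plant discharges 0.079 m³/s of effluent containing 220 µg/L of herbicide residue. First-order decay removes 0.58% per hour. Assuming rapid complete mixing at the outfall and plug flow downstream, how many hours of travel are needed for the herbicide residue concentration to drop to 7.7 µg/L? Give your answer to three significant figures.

87.6 h

After mixing, C = (1.290·0.1300 + 0.07900·220.0) / 1.369 = 17.55/1.369 = 12.82 µg/L.
0.58%/h lost → k = −ln(1 − 0.0058) = 0.005817 h⁻¹.
12.82·exp(−k·t) = 7.7 → t = ln(12.82/7.7)/k = 315400 s = 87.61 h.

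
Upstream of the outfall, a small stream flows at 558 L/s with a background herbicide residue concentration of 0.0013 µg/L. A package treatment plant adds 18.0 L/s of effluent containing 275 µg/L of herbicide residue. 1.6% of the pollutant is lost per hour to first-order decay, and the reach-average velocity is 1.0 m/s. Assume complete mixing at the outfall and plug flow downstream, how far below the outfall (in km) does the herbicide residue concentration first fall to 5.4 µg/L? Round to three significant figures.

After mixing, C = (558.0·0.001300 + 18.00·275.0) / 576.0 = 4951/576.0 = 8.595 µg/L.
1.6%/h lost → k = −ln(1 − 0.016) = 0.01613 h⁻¹.
Set 8.595·exp(−k·t) = 5.4 → t = ln(8.595/5.4)/k = 103700 s = 28.82 h.
Distance = v·t = 1.0·103700 = 103700 m = 103.7 km.

104 km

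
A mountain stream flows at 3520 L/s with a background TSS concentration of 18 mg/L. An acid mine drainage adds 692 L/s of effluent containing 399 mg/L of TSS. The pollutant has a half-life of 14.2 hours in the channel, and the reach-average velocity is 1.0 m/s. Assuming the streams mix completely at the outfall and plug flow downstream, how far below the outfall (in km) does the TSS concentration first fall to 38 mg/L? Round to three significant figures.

Flow-weighted average: C = (3520·18.00 + 692.0·399.0) / 4212 = 339500/4212 = 80.60 mg/L.
Half-life 14.2 h → k = ln 2 / 14.2 = 0.04881 h⁻¹ = 1.172 d⁻¹.
Set 80.60·exp(−k·t) = 38 → t = ln(80.60/38)/k = 55450 s = 15.40 h.
Distance = v·t = 1.0·55450 = 55450 m = 55.45 km.

55.4 km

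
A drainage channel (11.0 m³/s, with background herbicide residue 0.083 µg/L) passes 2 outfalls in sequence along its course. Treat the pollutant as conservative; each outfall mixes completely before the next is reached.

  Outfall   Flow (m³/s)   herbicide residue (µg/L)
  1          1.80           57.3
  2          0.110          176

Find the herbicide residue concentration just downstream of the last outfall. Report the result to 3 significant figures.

9.56 µg/L

After outfall 1: Q = 11.00 + 1.800 = 12.80 m³/s; C = (11.00·0.08300 + 1.800·57.30)/12.80 = 8.129 µg/L.
After outfall 2: Q = 12.80 + 0.1100 = 12.91 m³/s; C = (12.80·8.129 + 0.1100·176.0)/12.91 = 9.559 µg/L.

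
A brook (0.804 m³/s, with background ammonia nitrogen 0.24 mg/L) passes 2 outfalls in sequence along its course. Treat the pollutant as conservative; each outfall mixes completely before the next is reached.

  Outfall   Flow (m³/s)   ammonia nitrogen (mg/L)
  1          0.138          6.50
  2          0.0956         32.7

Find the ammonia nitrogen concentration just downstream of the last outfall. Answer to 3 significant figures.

After outfall 1: Q = 0.8040 + 0.1380 = 0.9420 m³/s; C = (0.8040·0.2400 + 0.1380·6.500)/0.9420 = 1.157 mg/L.
After outfall 2: Q = 0.9420 + 0.09560 = 1.038 m³/s; C = (0.9420·1.157 + 0.09560·32.70)/1.038 = 4.063 mg/L.

4.06 mg/L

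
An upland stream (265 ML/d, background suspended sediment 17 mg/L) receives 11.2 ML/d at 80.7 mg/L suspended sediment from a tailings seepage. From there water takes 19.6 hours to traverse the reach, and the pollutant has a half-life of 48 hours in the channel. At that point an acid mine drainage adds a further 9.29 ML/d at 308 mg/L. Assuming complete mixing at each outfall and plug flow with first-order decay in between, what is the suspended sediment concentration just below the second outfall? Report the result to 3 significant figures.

Mass balance: C = (265.0·17.00 + 11.20·80.70) / 276.2 = 5409/276.2 = 19.58 mg/L; combined flow 276.2 ML/d.
Half-life 48 h → k = ln 2 / 48 = 0.01444 h⁻¹ = 0.3466 d⁻¹.
First-order decay: C = 19.58·exp(−k·t) = 19.58·0.7535 = 14.76 mg/L.
At the second outfall, C = (276.2·14.76 + 9.290·308.0) / (276.2 + 9.290) = 24.30 mg/L.

24.3 mg/L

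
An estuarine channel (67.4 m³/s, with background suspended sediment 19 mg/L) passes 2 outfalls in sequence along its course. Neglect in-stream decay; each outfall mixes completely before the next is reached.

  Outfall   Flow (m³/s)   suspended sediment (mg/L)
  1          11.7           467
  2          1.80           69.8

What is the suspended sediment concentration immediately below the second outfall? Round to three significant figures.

Below outfall 1: Q → 79.10 m³/s, C = (67.40·19.00 + 11.70·467.0)/79.10 = 85.27 mg/L.
Below outfall 2: Q → 80.90 m³/s, C = (79.10·85.27 + 1.800·69.80)/80.90 = 84.92 mg/L.

84.9 mg/L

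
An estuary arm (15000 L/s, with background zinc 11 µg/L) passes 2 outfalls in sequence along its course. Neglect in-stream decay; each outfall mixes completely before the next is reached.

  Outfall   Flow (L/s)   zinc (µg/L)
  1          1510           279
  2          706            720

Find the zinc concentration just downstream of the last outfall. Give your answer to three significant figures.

63.6 µg/L

Below outfall 1: Q → 16510 L/s, C = (15000·11.00 + 1510·279.0)/16510 = 35.51 µg/L.
Below outfall 2: Q → 17220 L/s, C = (16510·35.51 + 706.0·720.0)/17220 = 63.58 µg/L.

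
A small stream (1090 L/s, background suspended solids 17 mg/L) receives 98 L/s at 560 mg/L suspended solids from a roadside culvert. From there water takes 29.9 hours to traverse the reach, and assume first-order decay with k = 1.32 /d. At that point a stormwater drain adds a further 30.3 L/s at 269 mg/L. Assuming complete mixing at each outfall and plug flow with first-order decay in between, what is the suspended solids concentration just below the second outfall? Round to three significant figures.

Flow-weighted average: C = (1090·17.00 + 98.00·560.0) / 1188 = 73410/1188 = 61.79 mg/L; combined flow 1188 L/s.
Applying C = C₀e^(−kt): 61.79 × 0.1931 = 11.93 mg/L.
Second outfall: C = (1188·11.93 + 30.30·269.0)/1218 = 18.33 mg/L.

18.3 mg/L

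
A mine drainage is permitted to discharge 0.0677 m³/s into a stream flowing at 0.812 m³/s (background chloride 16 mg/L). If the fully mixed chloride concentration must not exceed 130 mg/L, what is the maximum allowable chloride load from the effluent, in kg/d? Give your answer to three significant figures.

Mass balance at the limit: 0.8120·16.00 + 0.06770·Cₑ = 0.8797·130 → Cₑ = 1497 mg/L.
Load = 0.06770 m³/s × 1497 g/m³ × 86 400 s/d = 8758 kg/d.

8760 kg/d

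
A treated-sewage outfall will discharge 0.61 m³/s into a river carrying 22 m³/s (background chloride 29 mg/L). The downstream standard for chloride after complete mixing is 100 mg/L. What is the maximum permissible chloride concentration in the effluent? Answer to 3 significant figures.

At the limit, (Qr·Cr + Qe·Cₑ)/(Qr + Qe) = 100:
Cₑ = (22.61·100 − 22.00·29.00) / 0.6100 = 2661 mg/L.

2660 mg/L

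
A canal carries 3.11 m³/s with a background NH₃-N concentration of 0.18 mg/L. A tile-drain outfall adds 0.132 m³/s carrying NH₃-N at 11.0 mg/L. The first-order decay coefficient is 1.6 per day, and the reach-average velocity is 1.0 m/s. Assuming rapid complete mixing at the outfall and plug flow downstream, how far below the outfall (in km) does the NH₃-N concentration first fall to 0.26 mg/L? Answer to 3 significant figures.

After mixing, C = (3.110·0.1800 + 0.1320·11.00) / 3.242 = 2.012/3.242 = 0.6205 mg/L.
Set 0.6205·exp(−k·t) = 0.26 → t = ln(0.6205/0.26)/k = 46980 s = 13.05 h.
Distance = v·t = 1.0·46980 = 46980 m = 46.98 km.

47.0 km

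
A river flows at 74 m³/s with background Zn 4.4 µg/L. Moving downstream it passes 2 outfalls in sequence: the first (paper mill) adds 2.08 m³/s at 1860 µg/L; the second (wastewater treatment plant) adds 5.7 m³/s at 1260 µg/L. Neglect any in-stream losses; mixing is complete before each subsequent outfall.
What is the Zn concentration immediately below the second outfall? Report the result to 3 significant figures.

139 µg/L

Below outfall 1: Q → 76.08 m³/s, C = (74.00·4.400 + 2.080·1860)/76.08 = 55.13 µg/L.
Below outfall 2: Q → 81.78 m³/s, C = (76.08·55.13 + 5.700·1260)/81.78 = 139.1 µg/L.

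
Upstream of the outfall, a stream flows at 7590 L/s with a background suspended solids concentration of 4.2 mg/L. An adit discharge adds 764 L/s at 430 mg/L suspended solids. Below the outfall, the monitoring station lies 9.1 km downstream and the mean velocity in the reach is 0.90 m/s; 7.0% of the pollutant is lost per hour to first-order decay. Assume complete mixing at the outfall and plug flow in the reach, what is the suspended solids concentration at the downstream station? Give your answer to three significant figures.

35.2 mg/L

Conservation of mass: C = (7590·4.200 + 764.0·430.0) / 8354 = 360400/8354 = 43.14 mg/L.
Travel time t = 9.1·1000 / 0.90 = 10110 s = 2.809 h.
7.0%/h lost → k = −ln(1 − 0.07) = 0.07257 h⁻¹.
Decay over the reach: 43.14·exp(−kt) = 43.14·0.8156 = 35.19 mg/L.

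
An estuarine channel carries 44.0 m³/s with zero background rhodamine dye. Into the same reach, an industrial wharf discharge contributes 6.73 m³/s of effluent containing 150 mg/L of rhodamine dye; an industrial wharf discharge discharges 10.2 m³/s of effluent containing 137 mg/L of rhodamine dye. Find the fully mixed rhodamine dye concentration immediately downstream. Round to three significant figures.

39.5 mg/L

Flow-weighted average: C = (44.00·0 + 6.730·150.0 + 10.20·137.0) / 60.93 = 2407/60.93 = 39.50 mg/L.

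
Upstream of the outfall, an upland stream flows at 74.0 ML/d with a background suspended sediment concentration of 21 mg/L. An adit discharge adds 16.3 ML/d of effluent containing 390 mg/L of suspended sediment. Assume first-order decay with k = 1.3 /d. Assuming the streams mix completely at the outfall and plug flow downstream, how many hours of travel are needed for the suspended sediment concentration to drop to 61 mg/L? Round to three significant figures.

Mass balance: C = (74.00·21.00 + 16.30·390.0) / 90.30 = 7911/90.30 = 87.61 mg/L.
87.61·exp(−k·t) = 61 → t = ln(87.61/61)/k = 24060 s = 6.683 h.

6.68 h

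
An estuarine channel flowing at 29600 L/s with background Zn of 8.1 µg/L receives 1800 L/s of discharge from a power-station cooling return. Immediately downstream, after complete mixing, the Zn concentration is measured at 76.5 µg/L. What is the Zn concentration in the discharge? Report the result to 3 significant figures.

1200 µg/L

Mass balance: 29600·8.100 + 1800·Cₑ = 31400·76.50
→ Cₑ = (31400·76.50 − 29600·8.100) / 1800 = 1201 µg/L.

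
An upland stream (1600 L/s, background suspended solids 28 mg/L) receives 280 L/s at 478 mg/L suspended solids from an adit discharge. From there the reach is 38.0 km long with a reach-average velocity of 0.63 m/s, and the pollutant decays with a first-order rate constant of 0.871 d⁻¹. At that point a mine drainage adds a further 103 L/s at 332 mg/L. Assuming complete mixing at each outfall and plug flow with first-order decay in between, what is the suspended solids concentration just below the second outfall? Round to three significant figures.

Conservation of mass: C = (1600·28.00 + 280.0·478.0) / 1880 = 178600/1880 = 95.02 mg/L; combined flow 1880 L/s.
Travel time t = 38.0·1000 / 0.63 = 60320 s = 16.75 h.
After decay, C = 95.02 × e^(−kt) = 95.02 × 0.5444 = 51.73 mg/L.
At the second outfall, C = (1880·51.73 + 103.0·332.0) / (1880 + 103.0) = 66.29 mg/L.

66.3 mg/L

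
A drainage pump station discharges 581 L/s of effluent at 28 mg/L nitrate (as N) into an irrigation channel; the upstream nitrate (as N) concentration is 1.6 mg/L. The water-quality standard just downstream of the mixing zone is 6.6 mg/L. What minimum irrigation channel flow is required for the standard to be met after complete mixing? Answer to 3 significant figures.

2490 L/s

Set C_mix = 6.6: (Q·1.600 + 581.0·28.00) / (Q + 581.0) = 6.6
→ Q = 581.0·(28.00 − 6.6)/(6.6 − 1.600) = 2487 L/s.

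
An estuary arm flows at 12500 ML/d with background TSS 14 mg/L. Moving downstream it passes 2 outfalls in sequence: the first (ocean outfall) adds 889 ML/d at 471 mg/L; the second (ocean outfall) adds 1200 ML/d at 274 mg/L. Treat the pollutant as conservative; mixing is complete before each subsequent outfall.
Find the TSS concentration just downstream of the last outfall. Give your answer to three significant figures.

Outfall 1: combined Q = 13390 ML/d; C = (12500·14.00 + 889.0·471.0)/13390 = 44.34 mg/L.
Outfall 2: combined Q = 14590 ML/d; C = (13390·44.34 + 1200·274.0)/14590 = 63.23 mg/L.

63.2 mg/L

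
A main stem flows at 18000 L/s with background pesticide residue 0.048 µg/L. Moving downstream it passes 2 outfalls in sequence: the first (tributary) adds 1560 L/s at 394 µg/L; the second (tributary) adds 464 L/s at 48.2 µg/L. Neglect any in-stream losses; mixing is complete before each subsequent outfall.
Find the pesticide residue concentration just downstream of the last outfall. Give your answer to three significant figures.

After outfall 1: Q = 18000 + 1560 = 19560 L/s; C = (18000·0.04800 + 1560·394.0)/19560 = 31.47 µg/L.
After outfall 2: Q = 19560 + 464.0 = 20020 L/s; C = (19560·31.47 + 464.0·48.20)/20020 = 31.86 µg/L.

31.9 µg/L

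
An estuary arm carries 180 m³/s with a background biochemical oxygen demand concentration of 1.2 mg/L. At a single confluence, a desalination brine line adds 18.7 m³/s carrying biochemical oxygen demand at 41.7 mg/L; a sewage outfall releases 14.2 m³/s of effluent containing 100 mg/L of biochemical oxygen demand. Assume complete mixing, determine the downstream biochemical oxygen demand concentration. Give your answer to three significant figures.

11.3 mg/L

After mixing, C = (180.0·1.200 + 18.70·41.70 + 14.20·100.0) / 212.9 = 2416/212.9 = 11.35 mg/L.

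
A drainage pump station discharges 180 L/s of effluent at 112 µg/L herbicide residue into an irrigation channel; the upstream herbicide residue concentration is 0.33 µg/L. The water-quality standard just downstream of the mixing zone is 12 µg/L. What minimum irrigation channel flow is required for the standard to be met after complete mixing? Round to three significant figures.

Set C_mix = 12: (Q·0.3300 + 180.0·112.0) / (Q + 180.0) = 12
→ Q = 180.0·(112.0 − 12)/(12 − 0.3300) = 1542 L/s.

1540 L/s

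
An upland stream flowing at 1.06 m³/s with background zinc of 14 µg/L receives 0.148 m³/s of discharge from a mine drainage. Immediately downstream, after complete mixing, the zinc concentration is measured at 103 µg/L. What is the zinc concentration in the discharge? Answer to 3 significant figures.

Mass balance: 1.060·14.00 + 0.1480·Cₑ = 1.208·103.0
→ Cₑ = (1.208·103.0 − 1.060·14.00) / 0.1480 = 740.4 µg/L.

740 µg/L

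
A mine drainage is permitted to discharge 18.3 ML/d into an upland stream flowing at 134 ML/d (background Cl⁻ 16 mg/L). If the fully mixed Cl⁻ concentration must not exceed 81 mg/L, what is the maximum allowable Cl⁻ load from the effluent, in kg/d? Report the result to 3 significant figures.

10200 kg/d

Mass balance at the limit: 134.0·16.00 + 18.30·Cₑ = 152.3·81 → Cₑ = 557.0 mg/L.
18.30 ML/d = 0.2118 m³/s. Load = 0.2118 m³/s × 557.0 g/m³ × 86 400 s/d = 10190 kg/d.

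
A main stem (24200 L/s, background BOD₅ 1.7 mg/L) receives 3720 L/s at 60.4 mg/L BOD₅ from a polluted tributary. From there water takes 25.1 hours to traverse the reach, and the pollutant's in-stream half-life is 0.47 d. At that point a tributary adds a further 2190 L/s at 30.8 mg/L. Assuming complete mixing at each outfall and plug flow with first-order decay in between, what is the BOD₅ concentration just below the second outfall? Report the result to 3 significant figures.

4.13 mg/L

Conservation of mass: C = (24200·1.700 + 3720·60.40) / 27920 = 265800/27920 = 9.521 mg/L; combined flow 27920 L/s.
Half-life 0.47 d → k = ln 2 / 0.47 = 1.475 d⁻¹.
After decay, C = 9.521 × e^(−kt) = 9.521 × 0.2139 = 2.036 mg/L.
At the second outfall, C = (27920·2.036 + 2190·30.80) / (27920 + 2190) = 4.128 mg/L.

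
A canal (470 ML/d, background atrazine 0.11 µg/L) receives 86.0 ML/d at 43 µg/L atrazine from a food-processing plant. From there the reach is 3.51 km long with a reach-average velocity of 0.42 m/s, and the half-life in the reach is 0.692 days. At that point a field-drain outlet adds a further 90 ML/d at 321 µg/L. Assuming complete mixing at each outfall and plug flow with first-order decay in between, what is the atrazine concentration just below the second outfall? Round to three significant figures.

Conservation of mass: C = (470.0·0.1100 + 86.00·43.00) / 556.0 = 3750/556.0 = 6.744 µg/L; combined flow 556.0 ML/d.
Travel time t = 3.51·1000 / 0.42 = 8357 s = 2.321 h.
Half-life 0.692 d → k = ln 2 / 0.692 = 1.002 d⁻¹.
First-order decay: C = 6.744·exp(−k·t) = 6.744·0.9077 = 6.121 µg/L.
At the second outfall, C = (556.0·6.121 + 90.00·321.0) / (556.0 + 90.00) = 49.99 µg/L.

50.0 µg/L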